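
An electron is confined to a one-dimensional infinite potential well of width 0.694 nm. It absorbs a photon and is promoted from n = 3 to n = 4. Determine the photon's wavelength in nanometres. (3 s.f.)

E_1 = h²/(8m_eL²) = 1.251×10^-19 J, so ΔE = (4² − 3²)E_1 = 8.757×10^-19 J.
λ = hc/ΔE = (6.626×10^-34·2.998×10^8)/8.757×10^-19 = 2.27×10^-7 m = 227 nm.

λ = 227 nm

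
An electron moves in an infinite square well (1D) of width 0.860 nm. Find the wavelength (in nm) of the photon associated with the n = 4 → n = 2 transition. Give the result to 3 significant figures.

E_1 = h²/(8m_eL²) = 8.146×10^-20 J, so ΔE = (4² − 2²)E_1 = 9.775×10^-19 J.
λ = hc/ΔE = (6.626×10^-34·2.998×10^8)/9.775×10^-19 = 2.03×10^-7 m = 203 nm.

λ = 203 nm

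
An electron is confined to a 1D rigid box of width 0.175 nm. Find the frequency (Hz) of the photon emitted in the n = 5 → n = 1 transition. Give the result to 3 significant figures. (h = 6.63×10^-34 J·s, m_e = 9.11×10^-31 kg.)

E_1 = h²/(8m_eL²) = 1.969×10^-18 J and ΔE = (5² − 1²)E_1 = 4.726×10^-17 J.
f = ΔE/h = 4.726×10^-17/6.63×10^-34 = 7.13×10^16 Hz.

f = 7.13×10^16 Hz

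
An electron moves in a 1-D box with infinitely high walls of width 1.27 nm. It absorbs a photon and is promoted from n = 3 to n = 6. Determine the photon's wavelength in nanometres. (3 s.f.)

E_1 = h²/(8m_eL²) = 3.735×10^-20 J, so ΔE = (6² − 3²)E_1 = 1.008×10^-18 J.
λ = hc/ΔE = (6.626×10^-34·2.998×10^8)/1.008×10^-18 = 1.97×10^-7 m = 197 nm.

λ = 197 nm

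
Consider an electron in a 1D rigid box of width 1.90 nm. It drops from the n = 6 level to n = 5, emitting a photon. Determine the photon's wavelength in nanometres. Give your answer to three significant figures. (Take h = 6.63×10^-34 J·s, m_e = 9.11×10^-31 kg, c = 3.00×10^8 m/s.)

λ = 1.08×10^3 nm

E_1 = h²/(8m_eL²) = 1.671×10^-20 J, so ΔE = (6² − 5²)E_1 = 1.838×10^-19 J.
λ = hc/ΔE = (6.63×10^-34·3.00×10^8)/1.838×10^-19 = 1.08×10^-6 m = 1.08×10^3 nm.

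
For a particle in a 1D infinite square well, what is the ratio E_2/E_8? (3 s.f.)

E_n ∝ n², so E_2/E_8 = 2²/8² = 4/64 = 0.0625.

0.0625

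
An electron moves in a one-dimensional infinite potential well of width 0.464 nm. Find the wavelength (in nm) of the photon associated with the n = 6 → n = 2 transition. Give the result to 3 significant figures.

E_1 = h²/(8m_eL²) = 2.798×10^-19 J, so ΔE = (6² − 2²)E_1 = 8.954×10^-18 J.
λ = hc/ΔE = (6.626×10^-34·2.998×10^8)/8.954×10^-18 = 2.22×10^-8 m = 22.2 nm.

λ = 22.2 nm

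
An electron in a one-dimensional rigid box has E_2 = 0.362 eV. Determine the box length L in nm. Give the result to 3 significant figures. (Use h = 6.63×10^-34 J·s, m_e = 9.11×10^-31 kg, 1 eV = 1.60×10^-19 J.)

From E_n = n²h²/(8m_eL²), L = n·h/√(8m_eE_n).
E_2 = 0.362 eV = 5.792×10^-20 J, so L = 2·6.63×10^-34/√(8·9.11×10^-31·5.792×10^-20) = 2.04×10^-9 m = 2.04 nm.

L = 2.04 nm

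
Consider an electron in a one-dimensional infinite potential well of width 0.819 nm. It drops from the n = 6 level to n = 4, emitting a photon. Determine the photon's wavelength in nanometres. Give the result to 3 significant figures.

E_1 = h²/(8m_eL²) = 8.982×10^-20 J, so ΔE = (6² − 4²)E_1 = 1.796×10^-18 J.
λ = hc/ΔE = (6.626×10^-34·2.998×10^8)/1.796×10^-18 = 1.11×10^-7 m = 111 nm.

λ = 111 nm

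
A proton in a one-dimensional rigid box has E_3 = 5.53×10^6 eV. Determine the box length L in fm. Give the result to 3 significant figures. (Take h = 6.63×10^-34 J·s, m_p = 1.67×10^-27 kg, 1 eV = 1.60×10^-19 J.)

L = 18.3 fm

From E_n = n²h²/(8m_pL²), L = n·h/√(8m_pE_n).
E_3 = 5.53×10^6 eV = 8.848×10^-13 J, so L = 3·6.63×10^-34/√(8·1.67×10^-27·8.848×10^-13) = 1.83×10^-14 m = 18.3 fm.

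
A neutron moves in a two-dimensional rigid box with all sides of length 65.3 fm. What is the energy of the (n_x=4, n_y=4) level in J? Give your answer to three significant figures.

E = 2.46×10^-13 J

For a 2D rectangular well E = (h²/8m_n)·Σ n_i²/L_i² = (6.626×10^-34)²/(8·1.675×10^-27) · [4²/(65.3 fm)² + 4²/(65.3 fm)²].
Evaluating gives E = 2.46×10^-13 J.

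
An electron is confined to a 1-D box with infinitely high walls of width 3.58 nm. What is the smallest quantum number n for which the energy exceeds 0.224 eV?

n = 3

E_1 = h²/(8m_eL²) = 4.701×10^-21 J = 0.02934 eV.
Need n² > 0.224/0.02934 = 7.635, i.e. n > 2.763.
The smallest integer satisfying this is n = 3.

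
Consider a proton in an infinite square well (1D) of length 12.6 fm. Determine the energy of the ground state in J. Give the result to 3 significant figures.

For an infinite well E_n = n²h²/(8m_pL²), so E_1 = h²/(8m_pL²) = (6.626×10^-34)²/(8·1.673×10^-27·(1.26×10^-14 m)²) = 2.066×10^-13 J.

E_1 = 2.07×10^-13 J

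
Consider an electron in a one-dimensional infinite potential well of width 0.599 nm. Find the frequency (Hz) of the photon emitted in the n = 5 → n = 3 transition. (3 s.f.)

E_1 = h²/(8m_eL²) = 1.679×10^-19 J and ΔE = (5² − 3²)E_1 = 2.686×10^-18 J.
f = ΔE/h = 2.686×10^-18/6.626×10^-34 = 4.05×10^15 Hz.

f = 4.05×10^15 Hz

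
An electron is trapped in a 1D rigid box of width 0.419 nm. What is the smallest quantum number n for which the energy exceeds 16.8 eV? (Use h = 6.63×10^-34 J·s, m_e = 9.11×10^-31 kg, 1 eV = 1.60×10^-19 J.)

E_1 = h²/(8m_eL²) = 3.436×10^-19 J = 2.147 eV.
Need n² > 16.8/2.147 = 7.825, i.e. n > 2.797.
The smallest integer satisfying this is n = 3.

n = 3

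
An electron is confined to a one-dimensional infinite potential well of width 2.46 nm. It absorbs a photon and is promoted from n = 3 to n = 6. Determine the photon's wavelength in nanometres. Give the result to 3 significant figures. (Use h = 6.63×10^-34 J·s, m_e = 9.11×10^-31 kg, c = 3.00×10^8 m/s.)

E_1 = h²/(8m_eL²) = 9.967×10^-21 J, so ΔE = (6² − 3²)E_1 = 2.691×10^-19 J.
λ = hc/ΔE = (6.63×10^-34·3.00×10^8)/2.691×10^-19 = 7.39×10^-7 m = 739 nm.

λ = 739 nm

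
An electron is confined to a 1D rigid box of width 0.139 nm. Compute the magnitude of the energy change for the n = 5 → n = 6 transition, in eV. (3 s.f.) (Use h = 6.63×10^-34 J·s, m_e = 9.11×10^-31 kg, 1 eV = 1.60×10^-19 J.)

|ΔE| = 215 eV

E_1 = h²/(8m_eL²) = 3.122×10^-18 J.
|ΔE| = |5² − 6²|·E_1 = 11·3.122×10^-18 J = 3.434×10^-17 J = 215 eV.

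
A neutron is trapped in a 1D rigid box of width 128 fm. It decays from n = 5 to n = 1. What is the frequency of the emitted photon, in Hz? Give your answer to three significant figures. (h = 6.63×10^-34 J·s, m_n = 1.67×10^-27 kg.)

E_1 = h²/(8m_nL²) = 2.008×10^-15 J and ΔE = (5² − 1²)E_1 = 4.819×10^-14 J.
f = ΔE/h = 4.819×10^-14/6.63×10^-34 = 7.27×10^19 Hz.

f = 7.27×10^19 Hz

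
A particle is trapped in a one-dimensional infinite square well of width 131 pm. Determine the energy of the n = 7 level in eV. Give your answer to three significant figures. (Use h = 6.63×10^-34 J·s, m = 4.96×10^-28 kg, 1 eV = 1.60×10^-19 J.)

For an infinite well E_n = n²h²/(8mL²), so E_1 = h²/(8mL²) = (6.63×10^-34)²/(8·4.96×10^-28·(1.31×10^-10 m)²) = 6.455×10^-21 J.
Then E_7 = 7²·E_1 = 49·6.455×10^-21 J = 3.163×10^-19 J.
Converting, E_7 = 3.163×10^-19 J / (1.60×10^-19 J/eV) = 1.98 eV.

E_7 = 1.98 eV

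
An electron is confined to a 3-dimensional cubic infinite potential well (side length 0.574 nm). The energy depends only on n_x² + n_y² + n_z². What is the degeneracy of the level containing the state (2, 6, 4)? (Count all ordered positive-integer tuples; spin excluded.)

The level has n_x² + n_y² + n_z² = 56. The ordered positive-integer solutions are (2, 4, 6), (2, 6, 4), (4, 2, 6), (4, 6, 2), (6, 2, 4), (6, 4, 2).
That gives 6 states.

degeneracy = 6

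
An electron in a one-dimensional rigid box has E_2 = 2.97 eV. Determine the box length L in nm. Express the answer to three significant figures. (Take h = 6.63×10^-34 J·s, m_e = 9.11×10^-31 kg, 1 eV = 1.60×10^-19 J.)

L = 0.713 nm

From E_n = n²h²/(8m_eL²), L = n·h/√(8m_eE_n).
E_2 = 2.97 eV = 4.752×10^-19 J, so L = 2·6.63×10^-34/√(8·9.11×10^-31·4.752×10^-19) = 7.13×10^-10 m = 0.713 nm.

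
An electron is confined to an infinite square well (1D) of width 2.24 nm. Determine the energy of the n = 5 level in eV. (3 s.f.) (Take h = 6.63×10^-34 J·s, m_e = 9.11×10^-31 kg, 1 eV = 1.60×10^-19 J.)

E_5 = 1.88 eV

For an infinite well E_n = n²h²/(8m_eL²), so E_1 = h²/(8m_eL²) = (6.63×10^-34)²/(8·9.11×10^-31·(2.24×10^-9 m)²) = 1.202×10^-20 J.
Then E_5 = 5²·E_1 = 25·1.202×10^-20 J = 3.005×10^-19 J.
Converting, E_5 = 3.005×10^-19 J / (1.60×10^-19 J/eV) = 1.88 eV.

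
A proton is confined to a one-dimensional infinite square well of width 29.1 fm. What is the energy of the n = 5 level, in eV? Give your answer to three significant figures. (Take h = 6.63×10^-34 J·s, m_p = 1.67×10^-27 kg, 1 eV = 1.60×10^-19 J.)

E_5 = 6.07×10^6 eV

For an infinite well E_n = n²h²/(8m_pL²), so E_1 = h²/(8m_pL²) = (6.63×10^-34)²/(8·1.67×10^-27·(2.91×10^-14 m)²) = 3.885×10^-14 J.
Then E_5 = 5²·E_1 = 25·3.885×10^-14 J = 9.712×10^-13 J.
Converting, E_5 = 9.712×10^-13 J / (1.60×10^-19 J/eV) = 6.07×10^6 eV.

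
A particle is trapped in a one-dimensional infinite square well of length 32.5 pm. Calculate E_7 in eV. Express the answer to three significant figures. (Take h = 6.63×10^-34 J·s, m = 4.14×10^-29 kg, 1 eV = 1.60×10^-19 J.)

E_7 = 385 eV

For an infinite well E_n = n²h²/(8mL²), so E_1 = h²/(8mL²) = (6.63×10^-34)²/(8·4.14×10^-29·(3.25×10^-11 m)²) = 1.257×10^-18 J.
Then E_7 = 7²·E_1 = 49·1.257×10^-18 J = 6.159×10^-17 J.
Converting, E_7 = 6.159×10^-17 J / (1.60×10^-19 J/eV) = 385 eV.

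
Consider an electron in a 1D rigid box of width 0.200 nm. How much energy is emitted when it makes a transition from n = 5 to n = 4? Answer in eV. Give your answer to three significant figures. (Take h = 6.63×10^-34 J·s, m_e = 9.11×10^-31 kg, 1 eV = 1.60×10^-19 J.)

E_1 = h²/(8m_eL²) = 1.508×10^-18 J.
|ΔE| = |5² − 4²|·E_1 = 9·1.508×10^-18 J = 1.357×10^-17 J = 84.8 eV.

|ΔE| = 84.8 eV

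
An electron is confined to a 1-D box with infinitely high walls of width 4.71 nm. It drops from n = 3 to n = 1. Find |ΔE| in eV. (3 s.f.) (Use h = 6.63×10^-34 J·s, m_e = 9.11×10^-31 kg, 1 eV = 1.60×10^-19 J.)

E_1 = h²/(8m_eL²) = 2.719×10^-21 J.
|ΔE| = |3² − 1²|·E_1 = 8·2.719×10^-21 J = 2.175×10^-20 J = 0.136 eV.

|ΔE| = 0.136 eV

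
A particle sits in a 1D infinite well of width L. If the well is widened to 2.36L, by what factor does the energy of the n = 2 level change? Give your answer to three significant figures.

0.180

E_n ∝ 1/L², so the energy scales by 1/2.36² = 0.180.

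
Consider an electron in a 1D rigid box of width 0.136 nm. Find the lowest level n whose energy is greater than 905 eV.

n = 7

E_1 = h²/(8m_eL²) = 3.257×10^-18 J = 20.33 eV.
Need n² > 905/20.33 = 44.52, i.e. n > 6.672.
The smallest integer satisfying this is n = 7.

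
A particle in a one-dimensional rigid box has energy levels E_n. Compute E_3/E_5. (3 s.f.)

E_n ∝ n², so E_3/E_5 = 3²/5² = 9/25 = 0.360.

0.360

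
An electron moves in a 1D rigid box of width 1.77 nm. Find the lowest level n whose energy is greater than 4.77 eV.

E_1 = h²/(8m_eL²) = 1.923×10^-20 J = 0.1200 eV.
Need n² > 4.77/0.1200 = 39.75, i.e. n > 6.305.
The smallest integer satisfying this is n = 7.

n = 7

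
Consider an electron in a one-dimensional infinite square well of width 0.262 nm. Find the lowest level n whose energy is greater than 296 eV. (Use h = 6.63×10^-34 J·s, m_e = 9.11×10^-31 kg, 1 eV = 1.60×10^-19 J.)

n = 8

E_1 = h²/(8m_eL²) = 8.787×10^-19 J = 5.492 eV.
Need n² > 296/5.492 = 53.90, i.e. n > 7.342.
The smallest integer satisfying this is n = 8.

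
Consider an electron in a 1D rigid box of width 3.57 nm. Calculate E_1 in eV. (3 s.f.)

For an infinite well E_n = n²h²/(8m_eL²), so E_1 = h²/(8m_eL²) = (6.626×10^-34)²/(8·9.109×10^-31·(3.57×10^-9 m)²) = 4.727×10^-21 J.
Converting, E_1 = 4.727×10^-21 J / (1.602×10^-19 J/eV) = 0.0295 eV.

E_1 = 0.0295 eV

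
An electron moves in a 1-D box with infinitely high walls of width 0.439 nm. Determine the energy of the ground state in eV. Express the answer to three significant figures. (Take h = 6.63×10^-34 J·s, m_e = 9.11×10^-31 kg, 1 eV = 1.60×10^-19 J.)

E_1 = 1.96 eV

For an infinite well E_n = n²h²/(8m_eL²), so E_1 = h²/(8m_eL²) = (6.63×10^-34)²/(8·9.11×10^-31·(4.39×10^-10 m)²) = 3.130×10^-19 J.
Converting, E_1 = 3.130×10^-19 J / (1.60×10^-19 J/eV) = 1.96 eV.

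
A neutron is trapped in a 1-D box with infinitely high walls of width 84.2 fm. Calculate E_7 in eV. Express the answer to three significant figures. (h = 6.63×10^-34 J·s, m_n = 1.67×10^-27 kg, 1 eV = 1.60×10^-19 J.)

For an infinite well E_n = n²h²/(8m_nL²), so E_1 = h²/(8m_nL²) = (6.63×10^-34)²/(8·1.67×10^-27·(8.42×10^-14 m)²) = 4.641×10^-15 J.
Then E_7 = 7²·E_1 = 49·4.641×10^-15 J = 2.274×10^-13 J.
Converting, E_7 = 2.274×10^-13 J / (1.60×10^-19 J/eV) = 1.42×10^6 eV.

E_7 = 1.42×10^6 eV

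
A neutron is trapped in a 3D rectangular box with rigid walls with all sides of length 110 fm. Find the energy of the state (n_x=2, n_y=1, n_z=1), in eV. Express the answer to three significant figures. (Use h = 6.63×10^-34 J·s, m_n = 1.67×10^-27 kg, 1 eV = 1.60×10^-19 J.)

E = 1.02×10^5 eV

For a 3D rectangular well E = (h²/8m_n)·Σ n_i²/L_i² = (6.63×10^-34)²/(8·1.67×10^-27) · [2²/(110 fm)² + 1²/(110 fm)² + 1²/(110 fm)²].
Evaluating gives E = 1.631×10^-14 J = 1.02×10^5 eV.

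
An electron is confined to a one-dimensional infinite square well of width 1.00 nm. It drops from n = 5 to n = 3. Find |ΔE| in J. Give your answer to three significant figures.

|ΔE| = 9.64×10^-19 J

E_1 = h²/(8m_eL²) = 6.025×10^-20 J.
|ΔE| = |5² − 3²|·E_1 = 16·6.025×10^-20 J = 9.64×10^-19 J.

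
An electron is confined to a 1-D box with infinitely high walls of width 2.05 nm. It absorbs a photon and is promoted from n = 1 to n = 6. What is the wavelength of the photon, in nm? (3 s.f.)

E_1 = h²/(8m_eL²) = 1.434×10^-20 J, so ΔE = (6² − 1²)E_1 = 5.019×10^-19 J.
λ = hc/ΔE = (6.626×10^-34·2.998×10^8)/5.019×10^-19 = 3.96×10^-7 m = 396 nm.

λ = 396 nm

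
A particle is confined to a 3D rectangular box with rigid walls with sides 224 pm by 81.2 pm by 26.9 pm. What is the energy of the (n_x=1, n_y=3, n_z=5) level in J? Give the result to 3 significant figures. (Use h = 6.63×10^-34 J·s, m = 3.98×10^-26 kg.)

For a 3D rectangular well E = (h²/8m)·Σ n_i²/L_i² = (6.63×10^-34)²/(8·3.98×10^-26) · [1²/(224 pm)² + 3²/(81.2 pm)² + 5²/(26.9 pm)²].
Evaluating gives E = 4.96×10^-20 J.

E = 4.96×10^-20 J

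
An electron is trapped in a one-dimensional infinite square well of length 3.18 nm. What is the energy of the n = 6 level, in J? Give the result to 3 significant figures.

For an infinite well E_n = n²h²/(8m_eL²), so E_1 = h²/(8m_eL²) = (6.626×10^-34)²/(8·9.109×10^-31·(3.18×10^-9 m)²) = 5.958×10^-21 J.
Then E_6 = 6²·E_1 = 36·5.958×10^-21 J = 2.14×10^-19 J.

E_6 = 2.14×10^-19 J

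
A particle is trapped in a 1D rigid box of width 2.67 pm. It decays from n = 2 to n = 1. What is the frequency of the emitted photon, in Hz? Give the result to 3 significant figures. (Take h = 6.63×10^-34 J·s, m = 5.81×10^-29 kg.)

f = 6.00×10^17 Hz

E_1 = h²/(8mL²) = 1.327×10^-16 J and ΔE = (2² − 1²)E_1 = 3.981×10^-16 J.
f = ΔE/h = 3.981×10^-16/6.63×10^-34 = 6.00×10^17 Hz.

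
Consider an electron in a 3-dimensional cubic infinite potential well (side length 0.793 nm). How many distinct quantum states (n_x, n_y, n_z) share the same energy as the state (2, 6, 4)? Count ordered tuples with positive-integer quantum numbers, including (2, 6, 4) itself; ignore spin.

degeneracy = 6

The level has n_x² + n_y² + n_z² = 56. The ordered positive-integer solutions are (2, 4, 6), (2, 6, 4), (4, 2, 6), (4, 6, 2), (6, 2, 4), (6, 4, 2).
That gives 6 states.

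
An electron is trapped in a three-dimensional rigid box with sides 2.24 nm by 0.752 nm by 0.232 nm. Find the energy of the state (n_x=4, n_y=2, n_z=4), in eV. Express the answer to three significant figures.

For a 3D rectangular well E = (h²/8m_e)·Σ n_i²/L_i² = (6.626×10^-34)²/(8·9.109×10^-31) · [4²/(2.24 nm)² + 2²/(0.752 nm)² + 4²/(0.232 nm)²].
Evaluating gives E = 1.853×10^-17 J = 116 eV.

E = 116 eV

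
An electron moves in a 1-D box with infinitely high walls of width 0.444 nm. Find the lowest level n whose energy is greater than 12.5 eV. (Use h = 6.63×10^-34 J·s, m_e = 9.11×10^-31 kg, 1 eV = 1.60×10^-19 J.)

E_1 = h²/(8m_eL²) = 3.060×10^-19 J = 1.913 eV.
Need n² > 12.5/1.913 = 6.534, i.e. n > 2.556.
The smallest integer satisfying this is n = 3.

n = 3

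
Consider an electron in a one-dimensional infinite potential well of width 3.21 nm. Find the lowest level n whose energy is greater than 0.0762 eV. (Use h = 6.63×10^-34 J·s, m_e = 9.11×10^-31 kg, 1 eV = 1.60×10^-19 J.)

E_1 = h²/(8m_eL²) = 5.853×10^-21 J = 0.03658 eV.
Need n² > 0.0762/0.03658 = 2.083, i.e. n > 1.443.
The smallest integer satisfying this is n = 2.

n = 2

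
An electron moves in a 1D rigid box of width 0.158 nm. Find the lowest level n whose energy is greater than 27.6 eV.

n = 2

E_1 = h²/(8m_eL²) = 2.413×10^-18 J = 15.06 eV.
Need n² > 27.6/15.06 = 1.833, i.e. n > 1.354.
The smallest integer satisfying this is n = 2.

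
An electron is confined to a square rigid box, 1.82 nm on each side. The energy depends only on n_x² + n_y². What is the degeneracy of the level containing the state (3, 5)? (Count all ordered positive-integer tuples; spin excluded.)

degeneracy = 2

The level has n_x² + n_y² = 34. The ordered positive-integer solutions are (3, 5), (5, 3).
That gives 2 states.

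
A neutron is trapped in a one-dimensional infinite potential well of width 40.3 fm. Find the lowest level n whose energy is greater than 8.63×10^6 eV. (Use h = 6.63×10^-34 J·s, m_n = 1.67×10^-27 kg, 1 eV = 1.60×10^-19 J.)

n = 9

E_1 = h²/(8m_nL²) = 2.026×10^-14 J = 1.266×10^5 eV.
Need n² > 8.63×10^6/1.266×10^5 = 68.17, i.e. n > 8.257.
The smallest integer satisfying this is n = 9.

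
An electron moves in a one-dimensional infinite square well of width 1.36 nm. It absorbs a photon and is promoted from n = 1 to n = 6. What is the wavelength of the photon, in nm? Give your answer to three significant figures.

E_1 = h²/(8m_eL²) = 3.257×10^-20 J, so ΔE = (6² − 1²)E_1 = 1.140×10^-18 J.
λ = hc/ΔE = (6.626×10^-34·2.998×10^8)/1.140×10^-18 = 1.74×10^-7 m = 174 nm.

λ = 174 nm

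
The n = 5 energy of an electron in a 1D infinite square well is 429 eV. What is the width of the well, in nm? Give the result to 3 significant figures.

L = 0.148 nm

From E_n = n²h²/(8m_eL²), L = n·h/√(8m_eE_n).
E_5 = 429 eV = 6.873×10^-17 J, so L = 5·6.626×10^-34/√(8·9.109×10^-31·6.873×10^-17) = 1.48×10^-10 m = 0.148 nm.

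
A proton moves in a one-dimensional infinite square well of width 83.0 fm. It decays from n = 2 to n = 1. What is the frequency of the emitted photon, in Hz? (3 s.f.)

E_1 = h²/(8m_pL²) = 4.762×10^-15 J and ΔE = (2² − 1²)E_1 = 1.429×10^-14 J.
f = ΔE/h = 1.429×10^-14/6.626×10^-34 = 2.16×10^19 Hz.

f = 2.16×10^19 Hz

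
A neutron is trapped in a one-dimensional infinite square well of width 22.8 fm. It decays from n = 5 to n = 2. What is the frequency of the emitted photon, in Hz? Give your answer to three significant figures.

E_1 = h²/(8m_nL²) = 6.303×10^-14 J and ΔE = (5² − 2²)E_1 = 1.324×10^-12 J.
f = ΔE/h = 1.324×10^-12/6.626×10^-34 = 2.00×10^21 Hz.

f = 2.00×10^21 Hz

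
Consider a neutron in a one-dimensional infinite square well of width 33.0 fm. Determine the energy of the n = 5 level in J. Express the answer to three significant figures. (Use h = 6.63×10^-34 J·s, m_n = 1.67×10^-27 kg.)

E_5 = 7.55×10^-13 J

For an infinite well E_n = n²h²/(8m_nL²), so E_1 = h²/(8m_nL²) = (6.63×10^-34)²/(8·1.67×10^-27·(3.30×10^-14 m)²) = 3.021×10^-14 J.
Then E_5 = 5²·E_1 = 25·3.021×10^-14 J = 7.55×10^-13 J.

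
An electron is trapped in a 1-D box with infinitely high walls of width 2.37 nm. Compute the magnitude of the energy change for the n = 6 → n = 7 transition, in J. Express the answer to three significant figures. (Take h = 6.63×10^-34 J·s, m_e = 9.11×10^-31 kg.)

E_1 = h²/(8m_eL²) = 1.074×10^-20 J.
|ΔE| = |6² − 7²|·E_1 = 13·1.074×10^-20 J = 1.40×10^-19 J.

|ΔE| = 1.40×10^-19 J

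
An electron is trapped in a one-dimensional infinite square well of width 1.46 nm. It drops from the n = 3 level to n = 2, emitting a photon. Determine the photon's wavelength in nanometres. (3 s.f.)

E_1 = h²/(8m_eL²) = 2.826×10^-20 J, so ΔE = (3² − 2²)E_1 = 1.413×10^-19 J.
λ = hc/ΔE = (6.626×10^-34·2.998×10^8)/1.413×10^-19 = 1.41×10^-6 m = 1.41×10^3 nm.

λ = 1.41×10^3 nm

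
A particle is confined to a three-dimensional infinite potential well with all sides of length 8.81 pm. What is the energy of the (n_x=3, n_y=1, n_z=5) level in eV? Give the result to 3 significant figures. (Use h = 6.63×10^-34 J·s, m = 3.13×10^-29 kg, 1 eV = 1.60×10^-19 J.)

E = 4.95×10^3 eV

For a 3D rectangular well E = (h²/8m)·Σ n_i²/L_i² = (6.63×10^-34)²/(8·3.13×10^-29) · [3²/(8.81 pm)² + 1²/(8.81 pm)² + 5²/(8.81 pm)²].
Evaluating gives E = 7.916×10^-16 J = 4.95×10^3 eV.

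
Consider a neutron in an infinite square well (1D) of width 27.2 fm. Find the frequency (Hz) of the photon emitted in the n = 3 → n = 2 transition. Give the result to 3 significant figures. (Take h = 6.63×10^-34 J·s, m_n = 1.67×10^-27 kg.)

E_1 = h²/(8m_nL²) = 4.447×10^-14 J and ΔE = (3² − 2²)E_1 = 2.224×10^-13 J.
f = ΔE/h = 2.224×10^-13/6.63×10^-34 = 3.35×10^20 Hz.

f = 3.35×10^20 Hz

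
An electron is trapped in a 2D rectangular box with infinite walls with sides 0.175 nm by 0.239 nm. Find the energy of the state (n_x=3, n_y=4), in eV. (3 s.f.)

E = 216 eV

For a 2D rectangular well E = (h²/8m_e)·Σ n_i²/L_i² = (6.626×10^-34)²/(8·9.109×10^-31) · [3²/(0.175 nm)² + 4²/(0.239 nm)²].
Evaluating gives E = 3.458×10^-17 J = 216 eV.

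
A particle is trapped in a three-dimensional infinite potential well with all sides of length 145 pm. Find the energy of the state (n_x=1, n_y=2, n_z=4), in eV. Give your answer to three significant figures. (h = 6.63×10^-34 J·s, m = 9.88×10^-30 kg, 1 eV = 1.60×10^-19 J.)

E = 34.7 eV

For a 3D rectangular well E = (h²/8m)·Σ n_i²/L_i² = (6.63×10^-34)²/(8·9.88×10^-30) · [1²/(145 pm)² + 2²/(145 pm)² + 4²/(145 pm)²].
Evaluating gives E = 5.555×10^-18 J = 34.7 eV.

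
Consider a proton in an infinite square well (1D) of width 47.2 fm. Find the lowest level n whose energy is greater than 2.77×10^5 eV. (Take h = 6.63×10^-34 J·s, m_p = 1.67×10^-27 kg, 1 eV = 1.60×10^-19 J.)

n = 2

E_1 = h²/(8m_pL²) = 1.477×10^-14 J = 9.231×10^4 eV.
Need n² > 2.77×10^5/9.231×10^4 = 3.001, i.e. n > 1.732.
The smallest integer satisfying this is n = 2.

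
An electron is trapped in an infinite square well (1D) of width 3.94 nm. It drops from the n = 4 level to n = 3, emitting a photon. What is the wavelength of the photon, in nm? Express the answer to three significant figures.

λ = 7.31×10^3 nm

E_1 = h²/(8m_eL²) = 3.881×10^-21 J, so ΔE = (4² − 3²)E_1 = 2.717×10^-20 J.
λ = hc/ΔE = (6.626×10^-34·2.998×10^8)/2.717×10^-20 = 7.31×10^-6 m = 7.31×10^3 nm.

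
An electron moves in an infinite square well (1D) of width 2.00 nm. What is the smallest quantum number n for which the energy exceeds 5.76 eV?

E_1 = h²/(8m_eL²) = 1.506×10^-20 J = 0.09401 eV.
Need n² > 5.76/0.09401 = 61.27, i.e. n > 7.828.
The smallest integer satisfying this is n = 8.

n = 8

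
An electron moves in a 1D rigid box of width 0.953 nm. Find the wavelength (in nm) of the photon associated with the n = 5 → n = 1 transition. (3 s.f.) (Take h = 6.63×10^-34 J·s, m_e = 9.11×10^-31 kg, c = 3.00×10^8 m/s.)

λ = 125 nm

E_1 = h²/(8m_eL²) = 6.641×10^-20 J, so ΔE = (5² − 1²)E_1 = 1.594×10^-18 J.
λ = hc/ΔE = (6.63×10^-34·3.00×10^8)/1.594×10^-18 = 1.25×10^-7 m = 125 nm.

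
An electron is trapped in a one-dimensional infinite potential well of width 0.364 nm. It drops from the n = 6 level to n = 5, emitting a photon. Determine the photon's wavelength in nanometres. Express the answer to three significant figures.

E_1 = h²/(8m_eL²) = 4.547×10^-19 J, so ΔE = (6² − 5²)E_1 = 5.002×10^-18 J.
λ = hc/ΔE = (6.626×10^-34·2.998×10^8)/5.002×10^-18 = 3.97×10^-8 m = 39.7 nm.

λ = 39.7 nm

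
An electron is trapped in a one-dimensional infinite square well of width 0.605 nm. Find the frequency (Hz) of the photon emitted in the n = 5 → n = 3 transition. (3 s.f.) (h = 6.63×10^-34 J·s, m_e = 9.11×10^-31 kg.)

f = 3.98×10^15 Hz

E_1 = h²/(8m_eL²) = 1.648×10^-19 J and ΔE = (5² − 3²)E_1 = 2.637×10^-18 J.
f = ΔE/h = 2.637×10^-18/6.63×10^-34 = 3.98×10^15 Hz.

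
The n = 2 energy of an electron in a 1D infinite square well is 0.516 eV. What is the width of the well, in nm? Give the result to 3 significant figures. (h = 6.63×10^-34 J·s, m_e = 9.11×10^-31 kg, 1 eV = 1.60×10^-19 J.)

L = 1.71 nm

From E_n = n²h²/(8m_eL²), L = n·h/√(8m_eE_n).
E_2 = 0.516 eV = 8.256×10^-20 J, so L = 2·6.63×10^-34/√(8·9.11×10^-31·8.256×10^-20) = 1.71×10^-9 m = 1.71 nm.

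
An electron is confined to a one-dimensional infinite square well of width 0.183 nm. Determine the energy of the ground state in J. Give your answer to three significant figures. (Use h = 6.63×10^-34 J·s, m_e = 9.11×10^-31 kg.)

E_1 = 1.80×10^-18 J

For an infinite well E_n = n²h²/(8m_eL²), so E_1 = h²/(8m_eL²) = (6.63×10^-34)²/(8·9.11×10^-31·(1.83×10^-10 m)²) = 1.801×10^-18 J.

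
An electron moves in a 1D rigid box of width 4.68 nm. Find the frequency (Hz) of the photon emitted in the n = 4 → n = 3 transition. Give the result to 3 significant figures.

f = 2.91×10^13 Hz

E_1 = h²/(8m_eL²) = 2.751×10^-21 J and ΔE = (4² − 3²)E_1 = 1.926×10^-20 J.
f = ΔE/h = 1.926×10^-20/6.626×10^-34 = 2.91×10^13 Hz.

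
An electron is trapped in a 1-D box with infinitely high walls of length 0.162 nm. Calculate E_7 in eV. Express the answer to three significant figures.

E_7 = 702 eV

For an infinite well E_n = n²h²/(8m_eL²), so E_1 = h²/(8m_eL²) = (6.626×10^-34)²/(8·9.109×10^-31·(1.62×10^-10 m)²) = 2.296×10^-18 J.
Then E_7 = 7²·E_1 = 49·2.296×10^-18 J = 1.125×10^-16 J.
Converting, E_7 = 1.125×10^-16 J / (1.602×10^-19 J/eV) = 702 eV.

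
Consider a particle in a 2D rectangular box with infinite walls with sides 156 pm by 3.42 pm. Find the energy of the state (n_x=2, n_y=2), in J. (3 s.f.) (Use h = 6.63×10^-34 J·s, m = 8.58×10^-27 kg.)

E = 2.19×10^-18 J

For a 2D rectangular well E = (h²/8m)·Σ n_i²/L_i² = (6.63×10^-34)²/(8·8.58×10^-27) · [2²/(156 pm)² + 2²/(3.42 pm)²].
Evaluating gives E = 2.19×10^-18 J.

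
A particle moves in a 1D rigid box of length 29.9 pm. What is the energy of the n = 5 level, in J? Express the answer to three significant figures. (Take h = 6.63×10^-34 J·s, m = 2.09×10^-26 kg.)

For an infinite well E_n = n²h²/(8mL²), so E_1 = h²/(8mL²) = (6.63×10^-34)²/(8·2.09×10^-26·(2.99×10^-11 m)²) = 2.941×10^-21 J.
Then E_5 = 5²·E_1 = 25·2.941×10^-21 J = 7.35×10^-20 J.

E_5 = 7.35×10^-20 J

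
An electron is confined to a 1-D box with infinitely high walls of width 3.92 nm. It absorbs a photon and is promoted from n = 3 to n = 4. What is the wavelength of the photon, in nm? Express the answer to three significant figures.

λ = 7.24×10^3 nm

E_1 = h²/(8m_eL²) = 3.921×10^-21 J, so ΔE = (4² − 3²)E_1 = 2.745×10^-20 J.
λ = hc/ΔE = (6.626×10^-34·2.998×10^8)/2.745×10^-20 = 7.24×10^-6 m = 7.24×10^3 nm.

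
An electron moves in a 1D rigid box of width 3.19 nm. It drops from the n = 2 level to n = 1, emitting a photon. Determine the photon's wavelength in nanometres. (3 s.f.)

E_1 = h²/(8m_eL²) = 5.921×10^-21 J, so ΔE = (2² − 1²)E_1 = 1.776×10^-20 J.
λ = hc/ΔE = (6.626×10^-34·2.998×10^8)/1.776×10^-20 = 1.12×10^-5 m = 1.12×10^4 nm.

λ = 1.12×10^4 nm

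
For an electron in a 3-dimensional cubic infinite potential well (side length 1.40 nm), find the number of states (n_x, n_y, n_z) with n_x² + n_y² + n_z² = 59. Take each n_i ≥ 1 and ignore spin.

The level has n_x² + n_y² + n_z² = 59. The ordered positive-integer solutions are (1, 3, 7), (1, 7, 3), (3, 1, 7), (3, 5, 5), (3, 7, 1), (5, 3, 5), (5, 5, 3), (7, 1, 3), (7, 3, 1).
That gives 9 states.

degeneracy = 9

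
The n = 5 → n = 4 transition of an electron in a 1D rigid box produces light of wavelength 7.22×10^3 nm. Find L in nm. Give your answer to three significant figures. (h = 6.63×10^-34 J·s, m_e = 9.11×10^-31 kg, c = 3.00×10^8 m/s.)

L = 4.44 nm

The photon carries ΔE = hc/λ = 6.63×10^-34·3.00×10^8/7.22×10^-6 m = 2.755×10^-20 J.
Since ΔE = (5² − 4²)E_1, E_1 = 3.061×10^-21 J, and L = h/√(8m_eE_1) = 4.44×10^-9 m = 4.44 nm.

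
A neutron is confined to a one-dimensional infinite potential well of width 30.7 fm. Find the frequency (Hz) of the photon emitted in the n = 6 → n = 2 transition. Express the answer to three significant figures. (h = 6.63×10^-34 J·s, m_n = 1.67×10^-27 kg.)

f = 1.68×10^21 Hz

E_1 = h²/(8m_nL²) = 3.491×10^-14 J and ΔE = (6² − 2²)E_1 = 1.117×10^-12 J.
f = ΔE/h = 1.117×10^-12/6.63×10^-34 = 1.68×10^21 Hz.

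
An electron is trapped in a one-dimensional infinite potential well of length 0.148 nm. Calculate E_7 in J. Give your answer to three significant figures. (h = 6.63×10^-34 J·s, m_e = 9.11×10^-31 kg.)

For an infinite well E_n = n²h²/(8m_eL²), so E_1 = h²/(8m_eL²) = (6.63×10^-34)²/(8·9.11×10^-31·(1.48×10^-10 m)²) = 2.754×10^-18 J.
Then E_7 = 7²·E_1 = 49·2.754×10^-18 J = 1.35×10^-16 J.

E_7 = 1.35×10^-16 J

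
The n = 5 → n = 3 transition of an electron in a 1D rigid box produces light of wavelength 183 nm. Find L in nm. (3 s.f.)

The photon carries ΔE = hc/λ = 6.626×10^-34·2.998×10^8/1.83×10^-7 m = 1.086×10^-18 J.
Since ΔE = (5² − 3²)E_1, E_1 = 6.788×10^-20 J, and L = h/√(8m_eE_1) = 9.42×10^-10 m = 0.942 nm.

L = 0.942 nm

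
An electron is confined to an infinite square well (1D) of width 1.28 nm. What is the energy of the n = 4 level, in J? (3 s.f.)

For an infinite well E_n = n²h²/(8m_eL²), so E_1 = h²/(8m_eL²) = (6.626×10^-34)²/(8·9.109×10^-31·(1.28×10^-9 m)²) = 3.677×10^-20 J.
Then E_4 = 4²·E_1 = 16·3.677×10^-20 J = 5.88×10^-19 J.

E_4 = 5.88×10^-19 J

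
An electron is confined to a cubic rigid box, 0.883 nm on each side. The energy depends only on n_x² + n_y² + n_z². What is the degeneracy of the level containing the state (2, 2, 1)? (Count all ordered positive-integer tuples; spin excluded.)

degeneracy = 3

The level has n_x² + n_y² + n_z² = 9. The ordered positive-integer solutions are (1, 2, 2), (2, 1, 2), (2, 2, 1).
That gives 3 states.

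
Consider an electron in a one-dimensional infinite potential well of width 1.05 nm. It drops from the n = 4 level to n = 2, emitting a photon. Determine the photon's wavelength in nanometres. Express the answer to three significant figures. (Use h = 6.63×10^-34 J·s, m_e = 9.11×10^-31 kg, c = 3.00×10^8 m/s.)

E_1 = h²/(8m_eL²) = 5.471×10^-20 J, so ΔE = (4² − 2²)E_1 = 6.565×10^-19 J.
λ = hc/ΔE = (6.63×10^-34·3.00×10^8)/6.565×10^-19 = 3.03×10^-7 m = 303 nm.

λ = 303 nm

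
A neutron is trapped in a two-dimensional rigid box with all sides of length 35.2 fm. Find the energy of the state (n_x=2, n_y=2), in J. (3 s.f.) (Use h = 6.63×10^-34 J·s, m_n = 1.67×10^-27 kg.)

For a 2D rectangular well E = (h²/8m_n)·Σ n_i²/L_i² = (6.63×10^-34)²/(8·1.67×10^-27) · [2²/(35.2 fm)² + 2²/(35.2 fm)²].
Evaluating gives E = 2.12×10^-13 J.

E = 2.12×10^-13 J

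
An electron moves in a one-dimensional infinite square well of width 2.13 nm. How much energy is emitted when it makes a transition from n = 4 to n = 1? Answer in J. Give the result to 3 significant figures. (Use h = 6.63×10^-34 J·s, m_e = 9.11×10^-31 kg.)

|ΔE| = 1.99×10^-19 J

E_1 = h²/(8m_eL²) = 1.329×10^-20 J.
|ΔE| = |4² − 1²|·E_1 = 15·1.329×10^-20 J = 1.99×10^-19 J.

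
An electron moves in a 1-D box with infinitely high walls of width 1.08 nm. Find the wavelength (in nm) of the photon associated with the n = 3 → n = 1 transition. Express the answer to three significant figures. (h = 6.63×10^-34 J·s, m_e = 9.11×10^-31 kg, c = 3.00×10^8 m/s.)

λ = 481 nm

E_1 = h²/(8m_eL²) = 5.171×10^-20 J, so ΔE = (3² − 1²)E_1 = 4.137×10^-19 J.
λ = hc/ΔE = (6.63×10^-34·3.00×10^8)/4.137×10^-19 = 4.81×10^-7 m = 481 nm.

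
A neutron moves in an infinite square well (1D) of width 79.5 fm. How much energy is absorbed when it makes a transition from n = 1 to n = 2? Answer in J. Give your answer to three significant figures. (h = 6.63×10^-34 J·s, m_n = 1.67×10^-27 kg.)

|ΔE| = 1.56×10^-14 J

E_1 = h²/(8m_nL²) = 5.206×10^-15 J.
|ΔE| = |1² − 2²|·E_1 = 3·5.206×10^-15 J = 1.56×10^-14 J.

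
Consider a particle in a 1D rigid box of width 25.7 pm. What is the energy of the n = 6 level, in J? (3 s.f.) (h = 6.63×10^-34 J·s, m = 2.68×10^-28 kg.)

For an infinite well E_n = n²h²/(8mL²), so E_1 = h²/(8mL²) = (6.63×10^-34)²/(8·2.68×10^-28·(2.57×10^-11 m)²) = 3.104×10^-19 J.
Then E_6 = 6²·E_1 = 36·3.104×10^-19 J = 1.12×10^-17 J.

E_6 = 1.12×10^-17 J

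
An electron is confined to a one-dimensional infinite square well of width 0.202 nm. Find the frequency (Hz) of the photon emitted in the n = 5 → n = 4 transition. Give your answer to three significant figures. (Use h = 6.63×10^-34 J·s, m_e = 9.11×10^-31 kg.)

f = 2.01×10^16 Hz

E_1 = h²/(8m_eL²) = 1.478×10^-18 J and ΔE = (5² − 4²)E_1 = 1.330×10^-17 J.
f = ΔE/h = 1.330×10^-17/6.63×10^-34 = 2.01×10^16 Hz.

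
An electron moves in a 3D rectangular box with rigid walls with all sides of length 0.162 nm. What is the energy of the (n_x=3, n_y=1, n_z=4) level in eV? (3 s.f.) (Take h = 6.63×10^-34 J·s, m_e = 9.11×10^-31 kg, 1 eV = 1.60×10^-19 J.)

For a 3D rectangular well E = (h²/8m_e)·Σ n_i²/L_i² = (6.63×10^-34)²/(8·9.11×10^-31) · [3²/(0.162 nm)² + 1²/(0.162 nm)² + 4²/(0.162 nm)²].
Evaluating gives E = 5.975×10^-17 J = 373 eV.

E = 373 eV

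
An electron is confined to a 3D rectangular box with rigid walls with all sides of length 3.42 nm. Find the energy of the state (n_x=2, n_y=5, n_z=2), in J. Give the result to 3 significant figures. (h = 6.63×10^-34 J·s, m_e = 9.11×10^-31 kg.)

E = 1.70×10^-19 J

For a 3D rectangular well E = (h²/8m_e)·Σ n_i²/L_i² = (6.63×10^-34)²/(8·9.11×10^-31) · [2²/(3.42 nm)² + 5²/(3.42 nm)² + 2²/(3.42 nm)²].
Evaluating gives E = 1.70×10^-19 J.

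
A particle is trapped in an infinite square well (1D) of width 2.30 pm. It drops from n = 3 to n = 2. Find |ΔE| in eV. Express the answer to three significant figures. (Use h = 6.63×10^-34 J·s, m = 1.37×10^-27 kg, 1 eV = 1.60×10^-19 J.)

|ΔE| = 237 eV

E_1 = h²/(8mL²) = 7.582×10^-18 J.
|ΔE| = |3² − 2²|·E_1 = 5·7.582×10^-18 J = 3.791×10^-17 J = 237 eV.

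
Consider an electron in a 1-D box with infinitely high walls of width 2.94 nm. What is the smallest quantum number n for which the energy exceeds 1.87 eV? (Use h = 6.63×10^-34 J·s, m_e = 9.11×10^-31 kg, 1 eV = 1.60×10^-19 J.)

E_1 = h²/(8m_eL²) = 6.978×10^-21 J = 0.04361 eV.
Need n² > 1.87/0.04361 = 42.88, i.e. n > 6.548.
The smallest integer satisfying this is n = 7.

n = 7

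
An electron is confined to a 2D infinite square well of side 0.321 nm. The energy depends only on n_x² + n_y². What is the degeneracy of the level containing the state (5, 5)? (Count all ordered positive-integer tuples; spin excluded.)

The level has n_x² + n_y² = 50. The ordered positive-integer solutions are (1, 7), (5, 5), (7, 1).
That gives 3 states.

degeneracy = 3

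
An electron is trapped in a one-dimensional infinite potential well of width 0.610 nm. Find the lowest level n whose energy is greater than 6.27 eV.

E_1 = h²/(8m_eL²) = 1.619×10^-19 J = 1.011 eV.
Need n² > 6.27/1.011 = 6.202, i.e. n > 2.490.
The smallest integer satisfying this is n = 3.

n = 3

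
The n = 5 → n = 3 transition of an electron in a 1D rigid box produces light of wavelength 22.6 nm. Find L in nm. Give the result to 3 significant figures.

The photon carries ΔE = hc/λ = 6.626×10^-34·2.998×10^8/2.26×10^-8 m = 8.790×10^-18 J.
Since ΔE = (5² − 3²)E_1, E_1 = 5.494×10^-19 J, and L = h/√(8m_eE_1) = 3.31×10^-10 m = 0.331 nm.

L = 0.331 nm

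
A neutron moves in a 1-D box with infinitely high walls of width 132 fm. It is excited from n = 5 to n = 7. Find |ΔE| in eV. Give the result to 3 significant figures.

|ΔE| = 2.82×10^5 eV

E_1 = h²/(8m_nL²) = 1.880×10^-15 J.
|ΔE| = |5² − 7²|·E_1 = 24·1.880×10^-15 J = 4.512×10^-14 J = 2.82×10^5 eV.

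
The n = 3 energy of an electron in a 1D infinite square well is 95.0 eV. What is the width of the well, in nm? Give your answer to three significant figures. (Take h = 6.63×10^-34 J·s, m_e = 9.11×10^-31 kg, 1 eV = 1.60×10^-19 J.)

From E_n = n²h²/(8m_eL²), L = n·h/√(8m_eE_n).
E_3 = 95.0 eV = 1.520×10^-17 J, so L = 3·6.63×10^-34/√(8·9.11×10^-31·1.520×10^-17) = 1.89×10^-10 m = 0.189 nm.

L = 0.189 nm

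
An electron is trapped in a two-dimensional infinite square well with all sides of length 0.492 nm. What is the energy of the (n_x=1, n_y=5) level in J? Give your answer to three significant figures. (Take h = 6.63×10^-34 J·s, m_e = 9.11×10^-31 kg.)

E = 6.48×10^-18 J

For a 2D rectangular well E = (h²/8m_e)·Σ n_i²/L_i² = (6.63×10^-34)²/(8·9.11×10^-31) · [1²/(0.492 nm)² + 5²/(0.492 nm)²].
Evaluating gives E = 6.48×10^-18 J.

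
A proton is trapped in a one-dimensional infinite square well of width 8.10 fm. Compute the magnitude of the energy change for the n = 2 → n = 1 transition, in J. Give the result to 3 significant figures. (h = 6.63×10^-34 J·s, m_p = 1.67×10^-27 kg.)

|ΔE| = 1.50×10^-12 J

E_1 = h²/(8m_pL²) = 5.015×10^-13 J.
|ΔE| = |2² − 1²|·E_1 = 3·5.015×10^-13 J = 1.50×10^-12 J.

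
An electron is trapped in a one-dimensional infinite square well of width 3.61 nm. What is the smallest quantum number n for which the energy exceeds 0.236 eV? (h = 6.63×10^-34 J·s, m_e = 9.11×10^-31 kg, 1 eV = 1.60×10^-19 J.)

E_1 = h²/(8m_eL²) = 4.628×10^-21 J = 0.02893 eV.
Need n² > 0.236/0.02893 = 8.158, i.e. n > 2.856.
The smallest integer satisfying this is n = 3.

n = 3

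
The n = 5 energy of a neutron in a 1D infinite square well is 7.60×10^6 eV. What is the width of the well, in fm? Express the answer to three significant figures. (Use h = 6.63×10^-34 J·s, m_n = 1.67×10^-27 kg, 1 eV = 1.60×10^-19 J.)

L = 26.0 fm

From E_n = n²h²/(8m_nL²), L = n·h/√(8m_nE_n).
E_5 = 7.60×10^6 eV = 1.216×10^-12 J, so L = 5·6.63×10^-34/√(8·1.67×10^-27·1.216×10^-12) = 2.60×10^-14 m = 26.0 fm.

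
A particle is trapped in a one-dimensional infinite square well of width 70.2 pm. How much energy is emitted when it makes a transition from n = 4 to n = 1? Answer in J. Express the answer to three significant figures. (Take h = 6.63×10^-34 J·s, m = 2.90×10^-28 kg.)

E_1 = h²/(8mL²) = 3.845×10^-20 J.
|ΔE| = |4² − 1²|·E_1 = 15·3.845×10^-20 J = 5.77×10^-19 J.

|ΔE| = 5.77×10^-19 J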